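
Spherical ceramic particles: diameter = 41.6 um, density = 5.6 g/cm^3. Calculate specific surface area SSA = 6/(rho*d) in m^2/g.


SSA = 6 / (5.6 * 41.6) = 0.026 m^2/g

0.026


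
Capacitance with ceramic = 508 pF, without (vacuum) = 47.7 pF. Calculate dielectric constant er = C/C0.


er = 508 / 47.7 = 10.65

10.65


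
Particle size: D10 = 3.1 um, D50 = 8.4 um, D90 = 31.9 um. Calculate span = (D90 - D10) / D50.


Span = (31.9 - 3.1) / 8.4 = 28.8 / 8.4 = 3.429

3.429


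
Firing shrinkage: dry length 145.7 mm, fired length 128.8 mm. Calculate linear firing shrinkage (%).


FS = (145.7 - 128.8) / 145.7 * 100 = 11.6%

11.6


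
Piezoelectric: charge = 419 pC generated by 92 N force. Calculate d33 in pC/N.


d33 = 419 / 92 = 4.6 pC/N

4.6


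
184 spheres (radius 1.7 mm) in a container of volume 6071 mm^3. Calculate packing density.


V_sphere = 4/3*pi*1.7^3 = 20.5795 mm^3
Total V = 184*20.5795 = 3786.628 mm^3
PD = 3786.628 / 6071 = 0.624

0.624


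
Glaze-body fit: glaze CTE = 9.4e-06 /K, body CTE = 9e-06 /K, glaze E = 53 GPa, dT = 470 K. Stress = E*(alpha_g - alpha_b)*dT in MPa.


Stress = 53*1000*(9.4e-06 - 9e-06)*470 = 10.0 MPa

10.0


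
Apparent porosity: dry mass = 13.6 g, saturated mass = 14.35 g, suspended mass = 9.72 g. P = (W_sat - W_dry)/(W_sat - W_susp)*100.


P = (14.35 - 13.6) / (14.35 - 9.72) * 100 = 0.75 / 4.63 * 100 = 16.2%

16.2


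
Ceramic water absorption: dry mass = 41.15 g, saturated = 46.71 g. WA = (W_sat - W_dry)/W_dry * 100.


WA = (46.71 - 41.15) / 41.15 * 100 = 13.51%

13.51


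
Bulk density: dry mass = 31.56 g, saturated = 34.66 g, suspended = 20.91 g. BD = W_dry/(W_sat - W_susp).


BD = 31.56 / (34.66 - 20.91) = 31.56 / 13.75 = 2.295 g/cm^3

2.295


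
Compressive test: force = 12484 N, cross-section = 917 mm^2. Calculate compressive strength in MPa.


CS = 12484 / 917 = 13.6 MPa

13.6


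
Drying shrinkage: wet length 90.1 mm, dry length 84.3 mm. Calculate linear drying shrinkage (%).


DS = (90.1 - 84.3) / 90.1 * 100 = 6.44%

6.44


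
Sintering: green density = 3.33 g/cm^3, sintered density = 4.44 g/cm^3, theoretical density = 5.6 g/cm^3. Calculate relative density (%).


Relative = 4.44 / 5.6 * 100 = 79.3%

79.3


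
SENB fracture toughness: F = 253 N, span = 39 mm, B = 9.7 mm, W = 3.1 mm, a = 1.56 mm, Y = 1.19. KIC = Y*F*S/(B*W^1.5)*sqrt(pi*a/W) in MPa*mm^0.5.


KIC = 1.19*253*39/(9.7*3.1^1.5)*sqrt(pi*1.56/3.1) = 278.85

278.85


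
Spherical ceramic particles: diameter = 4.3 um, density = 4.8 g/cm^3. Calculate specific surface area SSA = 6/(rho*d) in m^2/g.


SSA = 6 / (4.8 * 4.3) = 0.291 m^2/g

0.291


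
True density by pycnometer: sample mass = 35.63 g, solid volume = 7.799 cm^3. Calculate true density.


TD = 35.63 / 7.799 = 4.569 g/cm^3

4.569


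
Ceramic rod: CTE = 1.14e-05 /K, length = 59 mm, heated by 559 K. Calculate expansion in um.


dL = 1.14e-05 * 59 * 559 * 1000 = 375.983 um

375.983


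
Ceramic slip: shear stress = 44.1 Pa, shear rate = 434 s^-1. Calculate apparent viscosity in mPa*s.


eta = tau/gamma * 1000 = 44.1/434 * 1000 = 101.6 mPa*s

101.6


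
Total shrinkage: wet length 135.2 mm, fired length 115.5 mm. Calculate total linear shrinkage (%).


TS = (135.2 - 115.5) / 135.2 * 100 = 14.57%

14.57


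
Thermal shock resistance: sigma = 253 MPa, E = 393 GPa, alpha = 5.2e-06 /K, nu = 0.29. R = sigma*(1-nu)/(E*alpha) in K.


R = 253*(1-0.29)/(393*1000*5.2e-06) = 88 K

88


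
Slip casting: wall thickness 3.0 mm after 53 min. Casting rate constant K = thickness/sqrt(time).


K = 3.0 / sqrt(53) = 3.0 / 7.2801 = 0.412 mm/min^0.5

0.412


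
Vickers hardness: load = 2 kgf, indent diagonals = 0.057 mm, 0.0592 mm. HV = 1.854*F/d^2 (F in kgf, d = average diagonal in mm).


d_avg = (0.057+0.0592)/2 = 0.0581 mm
HV = 1.854*2/0.0581^2 = 1098

1098


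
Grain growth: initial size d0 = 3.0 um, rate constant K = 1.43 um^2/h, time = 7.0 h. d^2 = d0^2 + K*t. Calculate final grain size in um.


d^2 = 3.0^2 + 1.43*7.0 = 19.01
d = sqrt(19.01) = 4.36 um

4.36


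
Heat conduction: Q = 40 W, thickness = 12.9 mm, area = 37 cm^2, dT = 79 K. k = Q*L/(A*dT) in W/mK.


k = 40*12.9/1000/(37/10000*79) = 1.77 W/mK

1.77


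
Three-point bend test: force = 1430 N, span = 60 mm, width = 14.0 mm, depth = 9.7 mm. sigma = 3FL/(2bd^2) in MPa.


sigma = 3*1430*60/(2*14.0*9.7^2) = 97.7 MPa

97.7


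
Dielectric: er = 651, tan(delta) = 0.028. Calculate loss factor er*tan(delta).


Loss = 651 * 0.028 = 18.228

18.228


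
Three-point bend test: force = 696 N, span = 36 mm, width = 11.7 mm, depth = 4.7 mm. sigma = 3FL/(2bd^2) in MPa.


sigma = 3*696*36/(2*11.7*4.7^2) = 145.4 MPa

145.4


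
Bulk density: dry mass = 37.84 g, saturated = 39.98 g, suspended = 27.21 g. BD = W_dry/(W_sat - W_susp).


BD = 37.84 / (39.98 - 27.21) = 37.84 / 12.77 = 2.963 g/cm^3

2.963


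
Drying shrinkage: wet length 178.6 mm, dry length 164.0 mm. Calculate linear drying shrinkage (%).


DS = (178.6 - 164.0) / 178.6 * 100 = 8.17%

8.17


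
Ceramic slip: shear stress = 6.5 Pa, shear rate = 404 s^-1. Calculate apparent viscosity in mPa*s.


eta = tau/gamma * 1000 = 6.5/404 * 1000 = 16.1 mPa*s

16.1


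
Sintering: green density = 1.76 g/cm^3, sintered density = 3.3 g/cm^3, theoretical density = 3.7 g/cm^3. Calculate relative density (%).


Relative = 3.3 / 3.7 * 100 = 89.2%

89.2


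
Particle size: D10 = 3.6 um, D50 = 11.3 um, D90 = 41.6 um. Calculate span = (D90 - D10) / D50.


Span = (41.6 - 3.6) / 11.3 = 38.0 / 11.3 = 3.363

3.363


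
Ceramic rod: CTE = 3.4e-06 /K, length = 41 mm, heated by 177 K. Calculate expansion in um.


dL = 3.4e-06 * 41 * 177 * 1000 = 24.674 um

24.674


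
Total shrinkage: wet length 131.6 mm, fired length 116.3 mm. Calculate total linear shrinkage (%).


TS = (131.6 - 116.3) / 131.6 * 100 = 11.63%

11.63


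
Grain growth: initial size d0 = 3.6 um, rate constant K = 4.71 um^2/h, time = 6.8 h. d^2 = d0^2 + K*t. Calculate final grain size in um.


d^2 = 3.6^2 + 4.71*6.8 = 44.988
d = sqrt(44.988) = 6.71 um

6.71


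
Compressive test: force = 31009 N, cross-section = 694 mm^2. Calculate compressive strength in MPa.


CS = 31009 / 694 = 44.7 MPa

44.7


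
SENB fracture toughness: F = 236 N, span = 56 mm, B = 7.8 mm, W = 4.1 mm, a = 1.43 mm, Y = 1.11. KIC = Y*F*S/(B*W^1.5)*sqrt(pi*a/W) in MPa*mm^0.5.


KIC = 1.11*236*56/(7.8*4.1^1.5)*sqrt(pi*1.43/4.1) = 237.14

237.14


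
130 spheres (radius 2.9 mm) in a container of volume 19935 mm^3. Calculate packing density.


V_sphere = 4/3*pi*2.9^3 = 102.1604 mm^3
Total V = 130*102.1604 = 13280.852 mm^3
PD = 13280.852 / 19935 = 0.666

0.666


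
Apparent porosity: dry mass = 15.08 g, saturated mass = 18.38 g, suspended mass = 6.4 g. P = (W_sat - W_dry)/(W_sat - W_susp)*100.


P = (18.38 - 15.08) / (18.38 - 6.4) * 100 = 3.3 / 11.98 * 100 = 27.5%

27.5


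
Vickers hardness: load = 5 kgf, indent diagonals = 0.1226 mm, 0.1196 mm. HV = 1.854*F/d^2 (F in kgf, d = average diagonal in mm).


d_avg = (0.1226+0.1196)/2 = 0.1211 mm
HV = 1.854*5/0.1211^2 = 632

632


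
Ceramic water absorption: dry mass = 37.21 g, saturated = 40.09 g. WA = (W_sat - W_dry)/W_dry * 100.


WA = (40.09 - 37.21) / 37.21 * 100 = 7.74%

7.74


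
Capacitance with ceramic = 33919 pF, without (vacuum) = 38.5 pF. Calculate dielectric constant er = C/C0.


er = 33919 / 38.5 = 881.01

881.01


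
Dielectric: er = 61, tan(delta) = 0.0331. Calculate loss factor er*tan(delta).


Loss = 61 * 0.0331 = 2.019

2.019


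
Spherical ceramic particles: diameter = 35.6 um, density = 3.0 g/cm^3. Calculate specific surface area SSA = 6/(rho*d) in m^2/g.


SSA = 6 / (3.0 * 35.6) = 0.056 m^2/g

0.056


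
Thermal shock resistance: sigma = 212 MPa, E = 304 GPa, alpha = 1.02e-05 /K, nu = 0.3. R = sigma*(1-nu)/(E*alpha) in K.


R = 212*(1-0.3)/(304*1000*1.02e-05) = 48 K

48


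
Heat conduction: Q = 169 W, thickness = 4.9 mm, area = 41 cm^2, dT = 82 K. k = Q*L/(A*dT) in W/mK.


k = 169*4.9/1000/(41/10000*82) = 2.46 W/mK

2.46


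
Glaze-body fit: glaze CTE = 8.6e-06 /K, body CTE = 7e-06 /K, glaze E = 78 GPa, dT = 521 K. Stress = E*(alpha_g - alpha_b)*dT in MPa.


Stress = 78*1000*(8.6e-06 - 7e-06)*521 = 65.0 MPa

65.0


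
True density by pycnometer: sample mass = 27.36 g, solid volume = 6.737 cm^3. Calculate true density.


TD = 27.36 / 6.737 = 4.061 g/cm^3

4.061


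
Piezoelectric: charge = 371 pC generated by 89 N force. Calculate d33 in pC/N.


d33 = 371 / 89 = 4.2 pC/N

4.2


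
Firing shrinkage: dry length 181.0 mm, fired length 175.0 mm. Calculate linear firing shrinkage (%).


FS = (181.0 - 175.0) / 181.0 * 100 = 3.31%

3.31


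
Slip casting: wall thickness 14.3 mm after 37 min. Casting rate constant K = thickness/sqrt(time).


K = 14.3 / sqrt(37) = 14.3 / 6.0828 = 2.351 mm/min^0.5

2.351


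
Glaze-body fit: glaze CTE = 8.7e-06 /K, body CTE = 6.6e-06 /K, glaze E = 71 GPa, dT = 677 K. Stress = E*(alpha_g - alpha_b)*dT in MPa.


Stress = 71*1000*(8.7e-06 - 6.6e-06)*677 = 100.9 MPa

100.9


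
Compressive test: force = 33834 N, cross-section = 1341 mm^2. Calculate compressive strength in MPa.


CS = 33834 / 1341 = 25.2 MPa

25.2


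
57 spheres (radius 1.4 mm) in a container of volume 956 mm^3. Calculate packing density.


V_sphere = 4/3*pi*1.4^3 = 11.494 mm^3
Total V = 57*11.494 = 655.158 mm^3
PD = 655.158 / 956 = 0.685

0.685


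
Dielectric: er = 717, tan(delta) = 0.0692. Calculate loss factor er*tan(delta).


Loss = 717 * 0.0692 = 49.616

49.616


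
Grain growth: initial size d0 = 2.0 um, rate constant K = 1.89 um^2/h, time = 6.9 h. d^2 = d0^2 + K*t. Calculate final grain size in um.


d^2 = 2.0^2 + 1.89*6.9 = 17.041
d = sqrt(17.041) = 4.13 um

4.13


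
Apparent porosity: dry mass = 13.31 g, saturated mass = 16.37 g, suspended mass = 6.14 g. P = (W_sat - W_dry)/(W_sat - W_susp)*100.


P = (16.37 - 13.31) / (16.37 - 6.14) * 100 = 3.06 / 10.23 * 100 = 29.9%

29.9


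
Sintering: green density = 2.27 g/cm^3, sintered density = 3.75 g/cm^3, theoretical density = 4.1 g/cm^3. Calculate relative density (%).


Relative = 3.75 / 4.1 * 100 = 91.5%

91.5


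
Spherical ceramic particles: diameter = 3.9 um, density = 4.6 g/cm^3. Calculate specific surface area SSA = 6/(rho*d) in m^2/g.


SSA = 6 / (4.6 * 3.9) = 0.334 m^2/g

0.334


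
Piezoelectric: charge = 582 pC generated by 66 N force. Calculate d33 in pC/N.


d33 = 582 / 66 = 8.8 pC/N

8.8


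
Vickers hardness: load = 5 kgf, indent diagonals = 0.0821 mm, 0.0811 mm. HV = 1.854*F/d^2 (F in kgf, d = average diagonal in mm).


d_avg = (0.0821+0.0811)/2 = 0.0816 mm
HV = 1.854*5/0.0816^2 = 1392

1392


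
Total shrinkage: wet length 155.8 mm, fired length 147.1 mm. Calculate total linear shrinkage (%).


TS = (155.8 - 147.1) / 155.8 * 100 = 5.58%

5.58


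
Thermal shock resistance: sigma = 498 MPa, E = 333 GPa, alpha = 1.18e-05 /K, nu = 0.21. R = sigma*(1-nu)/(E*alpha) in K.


R = 498*(1-0.21)/(333*1000*1.18e-05) = 100 K

100


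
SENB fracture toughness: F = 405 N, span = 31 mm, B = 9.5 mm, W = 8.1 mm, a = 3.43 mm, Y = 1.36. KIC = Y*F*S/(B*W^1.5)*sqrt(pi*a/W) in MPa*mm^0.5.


KIC = 1.36*405*31/(9.5*8.1^1.5)*sqrt(pi*3.43/8.1) = 89.93

89.93


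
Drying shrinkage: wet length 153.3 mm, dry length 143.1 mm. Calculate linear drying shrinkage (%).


DS = (153.3 - 143.1) / 153.3 * 100 = 6.65%

6.65


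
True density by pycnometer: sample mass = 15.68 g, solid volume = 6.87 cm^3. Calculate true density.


TD = 15.68 / 6.87 = 2.282 g/cm^3

2.282


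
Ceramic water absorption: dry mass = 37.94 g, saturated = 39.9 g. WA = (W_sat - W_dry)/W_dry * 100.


WA = (39.9 - 37.94) / 37.94 * 100 = 5.17%

5.17


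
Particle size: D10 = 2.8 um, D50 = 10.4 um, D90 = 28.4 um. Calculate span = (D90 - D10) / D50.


Span = (28.4 - 2.8) / 10.4 = 25.6 / 10.4 = 2.462

2.462


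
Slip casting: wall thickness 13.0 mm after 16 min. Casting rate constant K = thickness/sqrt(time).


K = 13.0 / sqrt(16) = 13.0 / 4.0 = 3.25 mm/min^0.5

3.25


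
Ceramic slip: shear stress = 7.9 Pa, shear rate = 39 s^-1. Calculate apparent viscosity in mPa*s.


eta = tau/gamma * 1000 = 7.9/39 * 1000 = 202.6 mPa*s

202.6


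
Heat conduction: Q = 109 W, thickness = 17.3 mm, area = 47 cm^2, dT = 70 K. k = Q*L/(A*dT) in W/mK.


k = 109*17.3/1000/(47/10000*70) = 5.73 W/mK

5.73


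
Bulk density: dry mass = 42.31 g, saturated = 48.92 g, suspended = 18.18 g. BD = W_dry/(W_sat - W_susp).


BD = 42.31 / (48.92 - 18.18) = 42.31 / 30.74 = 1.376 g/cm^3

1.376


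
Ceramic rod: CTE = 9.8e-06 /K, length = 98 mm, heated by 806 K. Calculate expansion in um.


dL = 9.8e-06 * 98 * 806 * 1000 = 774.082 um

774.082


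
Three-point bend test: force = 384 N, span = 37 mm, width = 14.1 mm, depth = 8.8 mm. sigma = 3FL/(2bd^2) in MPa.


sigma = 3*384*37/(2*14.1*8.8^2) = 19.5 MPa

19.5


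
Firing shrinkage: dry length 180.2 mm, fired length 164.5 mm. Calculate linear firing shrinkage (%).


FS = (180.2 - 164.5) / 180.2 * 100 = 8.71%

8.71


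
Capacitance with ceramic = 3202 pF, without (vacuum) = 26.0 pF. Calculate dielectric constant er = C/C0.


er = 3202 / 26.0 = 123.15

123.15


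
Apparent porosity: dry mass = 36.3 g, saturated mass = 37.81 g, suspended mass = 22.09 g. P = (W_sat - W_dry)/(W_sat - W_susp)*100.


P = (37.81 - 36.3) / (37.81 - 22.09) * 100 = 1.51 / 15.72 * 100 = 9.6%

9.6


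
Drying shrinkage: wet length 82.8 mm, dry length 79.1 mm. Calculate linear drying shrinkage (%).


DS = (82.8 - 79.1) / 82.8 * 100 = 4.47%

4.47


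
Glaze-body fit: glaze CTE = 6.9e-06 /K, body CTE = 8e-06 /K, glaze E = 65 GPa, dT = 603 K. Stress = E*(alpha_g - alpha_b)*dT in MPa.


Stress = 65*1000*(6.9e-06 - 8e-06)*603 = -43.1 MPa

-43.1


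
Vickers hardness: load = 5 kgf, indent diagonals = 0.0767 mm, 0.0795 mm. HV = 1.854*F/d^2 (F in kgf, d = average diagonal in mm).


d_avg = (0.0767+0.0795)/2 = 0.0781 mm
HV = 1.854*5/0.0781^2 = 1520

1520


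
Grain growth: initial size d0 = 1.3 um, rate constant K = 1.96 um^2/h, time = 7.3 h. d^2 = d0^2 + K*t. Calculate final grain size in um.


d^2 = 1.3^2 + 1.96*7.3 = 15.998
d = sqrt(15.998) = 4.0 um

4.0


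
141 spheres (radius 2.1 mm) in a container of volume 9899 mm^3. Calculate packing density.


V_sphere = 4/3*pi*2.1^3 = 38.7924 mm^3
Total V = 141*38.7924 = 5469.7284 mm^3
PD = 5469.7284 / 9899 = 0.553

0.553


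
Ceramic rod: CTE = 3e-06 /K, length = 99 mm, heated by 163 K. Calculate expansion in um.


dL = 3e-06 * 99 * 163 * 1000 = 48.411 um

48.411


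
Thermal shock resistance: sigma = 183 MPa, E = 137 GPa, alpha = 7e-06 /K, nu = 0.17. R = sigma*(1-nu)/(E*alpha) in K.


R = 183*(1-0.17)/(137*1000*7e-06) = 158 K

158


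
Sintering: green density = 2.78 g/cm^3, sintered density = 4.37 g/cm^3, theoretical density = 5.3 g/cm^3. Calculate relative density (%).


Relative = 4.37 / 5.3 * 100 = 82.5%

82.5


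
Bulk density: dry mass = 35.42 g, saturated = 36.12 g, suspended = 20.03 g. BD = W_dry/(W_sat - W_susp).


BD = 35.42 / (36.12 - 20.03) = 35.42 / 16.09 = 2.201 g/cm^3

2.201


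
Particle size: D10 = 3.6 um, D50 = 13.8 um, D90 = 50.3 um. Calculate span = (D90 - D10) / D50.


Span = (50.3 - 3.6) / 13.8 = 46.7 / 13.8 = 3.384

3.384


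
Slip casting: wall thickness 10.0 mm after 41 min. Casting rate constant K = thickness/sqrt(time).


K = 10.0 / sqrt(41) = 10.0 / 6.4031 = 1.562 mm/min^0.5

1.562


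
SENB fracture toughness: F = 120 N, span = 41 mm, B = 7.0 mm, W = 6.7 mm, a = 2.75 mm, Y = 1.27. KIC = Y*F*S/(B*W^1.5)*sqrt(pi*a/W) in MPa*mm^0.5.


KIC = 1.27*120*41/(7.0*6.7^1.5)*sqrt(pi*2.75/6.7) = 58.45

58.45


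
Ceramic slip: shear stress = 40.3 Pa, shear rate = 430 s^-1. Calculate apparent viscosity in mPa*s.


eta = tau/gamma * 1000 = 40.3/430 * 1000 = 93.7 mPa*s

93.7


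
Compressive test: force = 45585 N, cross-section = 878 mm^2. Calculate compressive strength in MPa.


CS = 45585 / 878 = 51.9 MPa

51.9


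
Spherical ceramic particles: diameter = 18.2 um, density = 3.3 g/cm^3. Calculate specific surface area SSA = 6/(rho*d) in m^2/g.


SSA = 6 / (3.3 * 18.2) = 0.1 m^2/g

0.1


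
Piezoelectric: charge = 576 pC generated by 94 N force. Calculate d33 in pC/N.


d33 = 576 / 94 = 6.1 pC/N

6.1


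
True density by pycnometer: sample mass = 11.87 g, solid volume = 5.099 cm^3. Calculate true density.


TD = 11.87 / 5.099 = 2.328 g/cm^3

2.328


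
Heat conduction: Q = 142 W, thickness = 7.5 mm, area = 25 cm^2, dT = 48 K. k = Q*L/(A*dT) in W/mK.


k = 142*7.5/1000/(25/10000*48) = 8.88 W/mK

8.88


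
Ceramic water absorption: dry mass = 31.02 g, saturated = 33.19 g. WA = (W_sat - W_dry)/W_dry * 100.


WA = (33.19 - 31.02) / 31.02 * 100 = 7.0%

7.0


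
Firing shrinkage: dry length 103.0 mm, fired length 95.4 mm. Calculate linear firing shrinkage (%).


FS = (103.0 - 95.4) / 103.0 * 100 = 7.38%

7.38


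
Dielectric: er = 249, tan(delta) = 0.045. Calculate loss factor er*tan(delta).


Loss = 249 * 0.045 = 11.205

11.205


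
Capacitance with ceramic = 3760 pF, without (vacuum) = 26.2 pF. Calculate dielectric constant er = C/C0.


er = 3760 / 26.2 = 143.51

143.51


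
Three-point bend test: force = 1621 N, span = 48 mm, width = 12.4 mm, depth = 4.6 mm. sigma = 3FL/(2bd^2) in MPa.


sigma = 3*1621*48/(2*12.4*4.6^2) = 444.8 MPa

444.8


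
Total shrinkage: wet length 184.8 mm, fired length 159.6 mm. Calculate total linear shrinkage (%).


TS = (184.8 - 159.6) / 184.8 * 100 = 13.64%

13.64


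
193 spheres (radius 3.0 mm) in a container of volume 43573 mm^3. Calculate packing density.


V_sphere = 4/3*pi*3.0^3 = 113.0973 mm^3
Total V = 193*113.0973 = 21827.7789 mm^3
PD = 21827.7789 / 43573 = 0.501

0.501


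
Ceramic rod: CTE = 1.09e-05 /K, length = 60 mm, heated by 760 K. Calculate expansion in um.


dL = 1.09e-05 * 60 * 760 * 1000 = 497.04 um

497.04


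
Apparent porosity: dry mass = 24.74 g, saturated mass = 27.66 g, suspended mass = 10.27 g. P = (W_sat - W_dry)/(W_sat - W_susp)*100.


P = (27.66 - 24.74) / (27.66 - 10.27) * 100 = 2.92 / 17.39 * 100 = 16.8%

16.8


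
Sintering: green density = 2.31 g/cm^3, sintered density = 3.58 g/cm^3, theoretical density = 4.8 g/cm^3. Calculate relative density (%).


Relative = 3.58 / 4.8 * 100 = 74.6%

74.6


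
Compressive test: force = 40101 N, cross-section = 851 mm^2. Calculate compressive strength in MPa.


CS = 40101 / 851 = 47.1 MPa

47.1


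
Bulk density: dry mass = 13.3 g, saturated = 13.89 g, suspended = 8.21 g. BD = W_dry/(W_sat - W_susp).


BD = 13.3 / (13.89 - 8.21) = 13.3 / 5.68 = 2.342 g/cm^3

2.342


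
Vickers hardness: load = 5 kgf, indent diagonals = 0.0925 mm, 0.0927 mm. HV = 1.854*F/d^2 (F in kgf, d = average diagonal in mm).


d_avg = (0.0925+0.0927)/2 = 0.0926 mm
HV = 1.854*5/0.0926^2 = 1081

1081


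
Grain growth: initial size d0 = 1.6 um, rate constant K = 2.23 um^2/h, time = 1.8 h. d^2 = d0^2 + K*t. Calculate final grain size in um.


d^2 = 1.6^2 + 2.23*1.8 = 6.574
d = sqrt(6.574) = 2.56 um

2.56


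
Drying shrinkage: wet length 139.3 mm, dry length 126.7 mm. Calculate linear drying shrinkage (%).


DS = (139.3 - 126.7) / 139.3 * 100 = 9.05%

9.05


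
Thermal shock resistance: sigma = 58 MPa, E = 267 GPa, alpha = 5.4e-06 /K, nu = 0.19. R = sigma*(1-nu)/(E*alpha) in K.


R = 58*(1-0.19)/(267*1000*5.4e-06) = 33 K

33


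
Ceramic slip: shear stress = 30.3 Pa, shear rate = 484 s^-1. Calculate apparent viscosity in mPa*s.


eta = tau/gamma * 1000 = 30.3/484 * 1000 = 62.6 mPa*s

62.6


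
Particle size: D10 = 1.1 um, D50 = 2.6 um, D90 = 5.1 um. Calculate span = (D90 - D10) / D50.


Span = (5.1 - 1.1) / 2.6 = 4.0 / 2.6 = 1.538

1.538


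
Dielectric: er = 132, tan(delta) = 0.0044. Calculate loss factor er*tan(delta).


Loss = 132 * 0.0044 = 0.581

0.581


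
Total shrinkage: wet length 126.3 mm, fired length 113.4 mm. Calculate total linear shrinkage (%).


TS = (126.3 - 113.4) / 126.3 * 100 = 10.21%

10.21


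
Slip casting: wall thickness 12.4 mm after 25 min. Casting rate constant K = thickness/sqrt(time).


K = 12.4 / sqrt(25) = 12.4 / 5.0 = 2.48 mm/min^0.5

2.48


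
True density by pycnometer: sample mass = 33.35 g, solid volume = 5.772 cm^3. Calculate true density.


TD = 33.35 / 5.772 = 5.778 g/cm^3

5.778


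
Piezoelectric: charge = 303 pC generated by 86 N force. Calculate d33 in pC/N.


d33 = 303 / 86 = 3.5 pC/N

3.5


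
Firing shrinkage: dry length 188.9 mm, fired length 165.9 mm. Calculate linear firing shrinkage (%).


FS = (188.9 - 165.9) / 188.9 * 100 = 12.18%

12.18


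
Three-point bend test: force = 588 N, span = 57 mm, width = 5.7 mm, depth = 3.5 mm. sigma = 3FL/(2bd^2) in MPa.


sigma = 3*588*57/(2*5.7*3.5^2) = 720.0 MPa

720.0


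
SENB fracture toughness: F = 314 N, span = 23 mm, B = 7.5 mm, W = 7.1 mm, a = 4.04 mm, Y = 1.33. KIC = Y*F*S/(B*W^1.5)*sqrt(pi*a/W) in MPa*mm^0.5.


KIC = 1.33*314*23/(7.5*7.1^1.5)*sqrt(pi*4.04/7.1) = 90.51

90.51


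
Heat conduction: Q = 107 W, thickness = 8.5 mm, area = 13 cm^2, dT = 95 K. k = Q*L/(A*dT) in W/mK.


k = 107*8.5/1000/(13/10000*95) = 7.36 W/mK

7.36


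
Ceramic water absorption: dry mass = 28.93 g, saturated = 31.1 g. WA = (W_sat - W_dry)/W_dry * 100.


WA = (31.1 - 28.93) / 28.93 * 100 = 7.5%

7.5


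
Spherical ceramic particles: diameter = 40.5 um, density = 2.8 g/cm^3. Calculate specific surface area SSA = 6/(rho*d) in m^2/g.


SSA = 6 / (2.8 * 40.5) = 0.053 m^2/g

0.053


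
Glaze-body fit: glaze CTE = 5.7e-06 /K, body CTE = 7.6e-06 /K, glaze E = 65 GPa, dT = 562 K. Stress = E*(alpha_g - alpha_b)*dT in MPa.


Stress = 65*1000*(5.7e-06 - 7.6e-06)*562 = -69.4 MPa

-69.4


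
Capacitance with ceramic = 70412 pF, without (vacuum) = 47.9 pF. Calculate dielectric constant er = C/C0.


er = 70412 / 47.9 = 1469.98

1469.98


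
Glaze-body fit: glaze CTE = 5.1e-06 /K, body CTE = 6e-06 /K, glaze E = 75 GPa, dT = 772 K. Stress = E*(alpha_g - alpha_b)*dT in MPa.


Stress = 75*1000*(5.1e-06 - 6e-06)*772 = -52.1 MPa

-52.1


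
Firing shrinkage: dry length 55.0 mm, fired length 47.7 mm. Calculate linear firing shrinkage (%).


FS = (55.0 - 47.7) / 55.0 * 100 = 13.27%

13.27


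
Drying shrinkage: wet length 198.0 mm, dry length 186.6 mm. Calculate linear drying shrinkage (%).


DS = (198.0 - 186.6) / 198.0 * 100 = 5.76%

5.76


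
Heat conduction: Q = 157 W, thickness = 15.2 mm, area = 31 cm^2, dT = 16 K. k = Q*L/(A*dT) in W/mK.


k = 157*15.2/1000/(31/10000*16) = 48.11 W/mK

48.11


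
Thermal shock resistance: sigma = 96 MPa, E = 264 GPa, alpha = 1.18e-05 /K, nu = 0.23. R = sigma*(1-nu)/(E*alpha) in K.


R = 96*(1-0.23)/(264*1000*1.18e-05) = 24 K

24


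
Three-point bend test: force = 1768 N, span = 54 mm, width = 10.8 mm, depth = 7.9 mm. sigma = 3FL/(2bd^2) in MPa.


sigma = 3*1768*54/(2*10.8*7.9^2) = 212.5 MPa

212.5


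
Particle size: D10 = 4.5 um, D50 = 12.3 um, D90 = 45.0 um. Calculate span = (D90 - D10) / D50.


Span = (45.0 - 4.5) / 12.3 = 40.5 / 12.3 = 3.293

3.293


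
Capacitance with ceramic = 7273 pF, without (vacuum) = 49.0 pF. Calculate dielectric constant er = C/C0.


er = 7273 / 49.0 = 148.43

148.43


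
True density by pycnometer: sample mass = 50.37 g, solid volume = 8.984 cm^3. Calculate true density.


TD = 50.37 / 8.984 = 5.607 g/cm^3

5.607


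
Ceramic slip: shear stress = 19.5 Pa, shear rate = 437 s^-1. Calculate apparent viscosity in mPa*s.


eta = tau/gamma * 1000 = 19.5/437 * 1000 = 44.6 mPa*s

44.6


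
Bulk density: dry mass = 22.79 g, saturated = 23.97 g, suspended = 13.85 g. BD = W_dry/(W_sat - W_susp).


BD = 22.79 / (23.97 - 13.85) = 22.79 / 10.12 = 2.252 g/cm^3

2.252


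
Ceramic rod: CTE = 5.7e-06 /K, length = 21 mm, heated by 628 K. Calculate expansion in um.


dL = 5.7e-06 * 21 * 628 * 1000 = 75.172 um

75.172


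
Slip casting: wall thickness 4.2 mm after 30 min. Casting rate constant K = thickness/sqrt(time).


K = 4.2 / sqrt(30) = 4.2 / 5.4772 = 0.767 mm/min^0.5

0.767


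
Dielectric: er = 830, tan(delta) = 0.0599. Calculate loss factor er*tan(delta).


Loss = 830 * 0.0599 = 49.717

49.717


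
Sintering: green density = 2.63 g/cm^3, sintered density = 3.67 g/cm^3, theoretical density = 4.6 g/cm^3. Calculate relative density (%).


Relative = 3.67 / 4.6 * 100 = 79.8%

79.8


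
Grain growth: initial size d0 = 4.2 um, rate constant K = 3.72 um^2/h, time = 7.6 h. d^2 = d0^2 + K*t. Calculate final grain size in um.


d^2 = 4.2^2 + 3.72*7.6 = 45.912
d = sqrt(45.912) = 6.78 um

6.78


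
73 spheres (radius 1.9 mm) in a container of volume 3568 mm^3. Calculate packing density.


V_sphere = 4/3*pi*1.9^3 = 28.7309 mm^3
Total V = 73*28.7309 = 2097.3557 mm^3
PD = 2097.3557 / 3568 = 0.588

0.588


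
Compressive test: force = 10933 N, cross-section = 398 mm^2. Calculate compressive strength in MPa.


CS = 10933 / 398 = 27.5 MPa

27.5


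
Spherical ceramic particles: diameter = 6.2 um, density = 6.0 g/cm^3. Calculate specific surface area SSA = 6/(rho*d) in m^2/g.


SSA = 6 / (6.0 * 6.2) = 0.161 m^2/g

0.161


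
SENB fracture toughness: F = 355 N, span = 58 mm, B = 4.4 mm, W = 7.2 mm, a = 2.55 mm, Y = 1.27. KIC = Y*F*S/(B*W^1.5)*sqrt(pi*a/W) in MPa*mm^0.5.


KIC = 1.27*355*58/(4.4*7.2^1.5)*sqrt(pi*2.55/7.2) = 324.48

324.48


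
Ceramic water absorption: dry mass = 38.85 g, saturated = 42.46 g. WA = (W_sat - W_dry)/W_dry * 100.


WA = (42.46 - 38.85) / 38.85 * 100 = 9.29%

9.29


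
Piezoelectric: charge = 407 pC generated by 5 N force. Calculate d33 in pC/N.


d33 = 407 / 5 = 81.4 pC/N

81.4


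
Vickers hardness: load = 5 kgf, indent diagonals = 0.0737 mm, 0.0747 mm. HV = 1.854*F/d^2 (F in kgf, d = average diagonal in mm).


d_avg = (0.0737+0.0747)/2 = 0.0742 mm
HV = 1.854*5/0.0742^2 = 1684

1684


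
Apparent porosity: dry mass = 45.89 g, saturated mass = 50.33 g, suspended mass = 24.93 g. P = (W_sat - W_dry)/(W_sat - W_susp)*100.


P = (50.33 - 45.89) / (50.33 - 24.93) * 100 = 4.44 / 25.4 * 100 = 17.5%

17.5


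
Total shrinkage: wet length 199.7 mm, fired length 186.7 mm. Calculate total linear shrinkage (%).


TS = (199.7 - 186.7) / 199.7 * 100 = 6.51%

6.51


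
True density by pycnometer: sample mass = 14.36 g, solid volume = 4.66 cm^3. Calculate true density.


TD = 14.36 / 4.66 = 3.082 g/cm^3

3.082


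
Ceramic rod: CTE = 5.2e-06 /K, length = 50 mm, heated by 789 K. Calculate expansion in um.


dL = 5.2e-06 * 50 * 789 * 1000 = 205.14 um

205.14


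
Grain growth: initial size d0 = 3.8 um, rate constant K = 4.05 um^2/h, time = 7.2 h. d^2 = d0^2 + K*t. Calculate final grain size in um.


d^2 = 3.8^2 + 4.05*7.2 = 43.6
d = sqrt(43.6) = 6.6 um

6.6


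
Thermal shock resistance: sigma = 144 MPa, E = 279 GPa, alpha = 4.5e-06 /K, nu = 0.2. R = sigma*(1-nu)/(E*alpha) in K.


R = 144*(1-0.2)/(279*1000*4.5e-06) = 92 K

92


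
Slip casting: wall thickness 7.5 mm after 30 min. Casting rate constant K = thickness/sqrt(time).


K = 7.5 / sqrt(30) = 7.5 / 5.4772 = 1.369 mm/min^0.5

1.369


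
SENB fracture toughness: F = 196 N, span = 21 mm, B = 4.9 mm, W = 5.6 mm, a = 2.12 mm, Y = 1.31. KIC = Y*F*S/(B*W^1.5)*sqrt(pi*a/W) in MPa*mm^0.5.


KIC = 1.31*196*21/(4.9*5.6^1.5)*sqrt(pi*2.12/5.6) = 90.56

90.56


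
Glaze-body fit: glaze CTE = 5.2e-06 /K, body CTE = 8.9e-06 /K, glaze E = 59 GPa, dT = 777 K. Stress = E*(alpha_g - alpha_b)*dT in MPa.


Stress = 59*1000*(5.2e-06 - 8.9e-06)*777 = -169.6 MPa

-169.6


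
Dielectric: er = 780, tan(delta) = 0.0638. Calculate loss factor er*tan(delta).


Loss = 780 * 0.0638 = 49.764

49.764


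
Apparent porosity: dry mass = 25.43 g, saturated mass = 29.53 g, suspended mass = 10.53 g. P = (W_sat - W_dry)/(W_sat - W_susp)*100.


P = (29.53 - 25.43) / (29.53 - 10.53) * 100 = 4.1 / 19.0 * 100 = 21.6%

21.6


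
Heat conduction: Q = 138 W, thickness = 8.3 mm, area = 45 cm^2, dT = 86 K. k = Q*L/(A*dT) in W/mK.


k = 138*8.3/1000/(45/10000*86) = 2.96 W/mK

2.96


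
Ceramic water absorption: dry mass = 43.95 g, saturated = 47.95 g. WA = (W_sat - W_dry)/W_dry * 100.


WA = (47.95 - 43.95) / 43.95 * 100 = 9.1%

9.1


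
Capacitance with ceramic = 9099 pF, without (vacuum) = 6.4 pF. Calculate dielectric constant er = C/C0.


er = 9099 / 6.4 = 1421.72

1421.72


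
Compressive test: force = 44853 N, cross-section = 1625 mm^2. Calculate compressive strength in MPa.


CS = 44853 / 1625 = 27.6 MPa

27.6


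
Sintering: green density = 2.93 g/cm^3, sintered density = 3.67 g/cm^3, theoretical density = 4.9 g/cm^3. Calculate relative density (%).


Relative = 3.67 / 4.9 * 100 = 74.9%

74.9


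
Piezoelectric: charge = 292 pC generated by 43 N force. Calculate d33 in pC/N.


d33 = 292 / 43 = 6.8 pC/N

6.8


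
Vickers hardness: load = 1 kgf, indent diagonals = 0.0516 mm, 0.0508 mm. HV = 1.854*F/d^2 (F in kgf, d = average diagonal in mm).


d_avg = (0.0516+0.0508)/2 = 0.0512 mm
HV = 1.854*1/0.0512^2 = 707

707


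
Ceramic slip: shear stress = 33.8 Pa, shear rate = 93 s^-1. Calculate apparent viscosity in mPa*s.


eta = tau/gamma * 1000 = 33.8/93 * 1000 = 363.4 mPa*s

363.4


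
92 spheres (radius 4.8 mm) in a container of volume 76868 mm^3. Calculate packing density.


V_sphere = 4/3*pi*4.8^3 = 463.2467 mm^3
Total V = 92*463.2467 = 42618.6964 mm^3
PD = 42618.6964 / 76868 = 0.554

0.554


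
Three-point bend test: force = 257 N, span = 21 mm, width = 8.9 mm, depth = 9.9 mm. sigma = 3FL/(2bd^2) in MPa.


sigma = 3*257*21/(2*8.9*9.9^2) = 9.3 MPa

9.3


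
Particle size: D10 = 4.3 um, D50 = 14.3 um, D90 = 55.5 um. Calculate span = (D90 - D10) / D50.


Span = (55.5 - 4.3) / 14.3 = 51.2 / 14.3 = 3.58

3.58


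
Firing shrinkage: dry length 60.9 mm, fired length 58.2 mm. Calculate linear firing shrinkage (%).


FS = (60.9 - 58.2) / 60.9 * 100 = 4.43%

4.43


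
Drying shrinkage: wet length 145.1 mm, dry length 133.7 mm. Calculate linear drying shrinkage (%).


DS = (145.1 - 133.7) / 145.1 * 100 = 7.86%

7.86


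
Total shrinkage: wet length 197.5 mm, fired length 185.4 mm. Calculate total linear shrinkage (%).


TS = (197.5 - 185.4) / 197.5 * 100 = 6.13%

6.13


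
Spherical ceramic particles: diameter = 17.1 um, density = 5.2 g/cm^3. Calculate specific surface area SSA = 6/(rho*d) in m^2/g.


SSA = 6 / (5.2 * 17.1) = 0.067 m^2/g

0.067


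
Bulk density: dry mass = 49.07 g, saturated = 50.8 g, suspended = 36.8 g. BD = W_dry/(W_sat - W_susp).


BD = 49.07 / (50.8 - 36.8) = 49.07 / 14.0 = 3.505 g/cm^3

3.505


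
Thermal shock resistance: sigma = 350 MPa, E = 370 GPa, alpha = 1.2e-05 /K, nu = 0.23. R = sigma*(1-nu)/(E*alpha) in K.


R = 350*(1-0.23)/(370*1000*1.2e-05) = 61 K

61


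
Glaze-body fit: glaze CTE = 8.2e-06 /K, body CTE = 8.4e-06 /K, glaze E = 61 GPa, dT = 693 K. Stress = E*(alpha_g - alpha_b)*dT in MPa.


Stress = 61*1000*(8.2e-06 - 8.4e-06)*693 = -8.5 MPa

-8.5


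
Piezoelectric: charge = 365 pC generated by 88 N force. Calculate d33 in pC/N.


d33 = 365 / 88 = 4.1 pC/N

4.1


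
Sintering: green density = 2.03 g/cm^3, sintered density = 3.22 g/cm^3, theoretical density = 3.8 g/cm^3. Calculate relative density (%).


Relative = 3.22 / 3.8 * 100 = 84.7%

84.7


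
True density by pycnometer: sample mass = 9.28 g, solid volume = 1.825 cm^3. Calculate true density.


TD = 9.28 / 1.825 = 5.085 g/cm^3

5.085


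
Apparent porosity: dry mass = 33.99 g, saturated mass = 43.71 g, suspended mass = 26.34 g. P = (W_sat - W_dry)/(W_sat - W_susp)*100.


P = (43.71 - 33.99) / (43.71 - 26.34) * 100 = 9.72 / 17.37 * 100 = 56.0%

56.0


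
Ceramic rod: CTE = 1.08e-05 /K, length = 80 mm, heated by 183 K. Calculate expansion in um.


dL = 1.08e-05 * 80 * 183 * 1000 = 158.112 um

158.112


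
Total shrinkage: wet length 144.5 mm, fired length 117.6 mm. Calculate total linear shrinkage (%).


TS = (144.5 - 117.6) / 144.5 * 100 = 18.62%

18.62


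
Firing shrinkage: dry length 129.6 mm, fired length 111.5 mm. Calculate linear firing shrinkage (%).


FS = (129.6 - 111.5) / 129.6 * 100 = 13.97%

13.97


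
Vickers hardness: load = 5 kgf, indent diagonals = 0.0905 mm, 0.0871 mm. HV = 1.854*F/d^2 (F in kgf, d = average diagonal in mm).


d_avg = (0.0905+0.0871)/2 = 0.0888 mm
HV = 1.854*5/0.0888^2 = 1176

1176


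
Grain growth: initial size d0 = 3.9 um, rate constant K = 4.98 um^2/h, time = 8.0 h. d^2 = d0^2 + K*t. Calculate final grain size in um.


d^2 = 3.9^2 + 4.98*8.0 = 55.05
d = sqrt(55.05) = 7.42 um

7.42


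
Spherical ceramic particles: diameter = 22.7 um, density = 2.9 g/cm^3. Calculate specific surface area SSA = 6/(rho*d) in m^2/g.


SSA = 6 / (2.9 * 22.7) = 0.091 m^2/g

0.091


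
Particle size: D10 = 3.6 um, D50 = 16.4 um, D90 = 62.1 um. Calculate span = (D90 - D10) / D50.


Span = (62.1 - 3.6) / 16.4 = 58.5 / 16.4 = 3.567

3.567


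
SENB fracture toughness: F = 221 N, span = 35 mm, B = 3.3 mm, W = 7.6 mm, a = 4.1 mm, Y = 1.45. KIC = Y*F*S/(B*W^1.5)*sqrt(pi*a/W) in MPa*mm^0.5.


KIC = 1.45*221*35/(3.3*7.6^1.5)*sqrt(pi*4.1/7.6) = 211.18

211.18


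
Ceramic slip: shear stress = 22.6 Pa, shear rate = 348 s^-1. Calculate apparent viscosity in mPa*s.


eta = tau/gamma * 1000 = 22.6/348 * 1000 = 64.9 mPa*s

64.9


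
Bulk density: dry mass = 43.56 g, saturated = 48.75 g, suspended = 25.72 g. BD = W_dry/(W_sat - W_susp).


BD = 43.56 / (48.75 - 25.72) = 43.56 / 23.03 = 1.891 g/cm^3

1.891


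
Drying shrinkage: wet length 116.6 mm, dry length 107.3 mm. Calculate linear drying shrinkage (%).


DS = (116.6 - 107.3) / 116.6 * 100 = 7.98%

7.98


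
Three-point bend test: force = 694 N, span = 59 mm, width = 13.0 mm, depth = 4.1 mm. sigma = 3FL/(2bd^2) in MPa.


sigma = 3*694*59/(2*13.0*4.1^2) = 281.1 MPa

281.1


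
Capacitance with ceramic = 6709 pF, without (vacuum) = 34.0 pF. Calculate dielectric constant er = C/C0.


er = 6709 / 34.0 = 197.32

197.32


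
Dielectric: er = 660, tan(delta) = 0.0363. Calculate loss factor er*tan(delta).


Loss = 660 * 0.0363 = 23.958

23.958


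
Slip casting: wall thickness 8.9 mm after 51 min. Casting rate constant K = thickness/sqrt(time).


K = 8.9 / sqrt(51) = 8.9 / 7.1414 = 1.246 mm/min^0.5

1.246


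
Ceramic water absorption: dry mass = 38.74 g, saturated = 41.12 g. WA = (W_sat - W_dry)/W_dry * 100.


WA = (41.12 - 38.74) / 38.74 * 100 = 6.14%

6.14


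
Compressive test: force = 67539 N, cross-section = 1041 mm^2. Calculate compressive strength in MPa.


CS = 67539 / 1041 = 64.9 MPa

64.9


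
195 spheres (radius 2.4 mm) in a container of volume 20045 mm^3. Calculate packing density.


V_sphere = 4/3*pi*2.4^3 = 57.9058 mm^3
Total V = 195*57.9058 = 11291.631 mm^3
PD = 11291.631 / 20045 = 0.563

0.563


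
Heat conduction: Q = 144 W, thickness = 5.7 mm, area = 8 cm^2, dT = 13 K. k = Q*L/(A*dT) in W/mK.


k = 144*5.7/1000/(8/10000*13) = 78.92 W/mK

78.92


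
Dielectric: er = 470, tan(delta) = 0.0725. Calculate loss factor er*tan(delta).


Loss = 470 * 0.0725 = 34.075

34.075


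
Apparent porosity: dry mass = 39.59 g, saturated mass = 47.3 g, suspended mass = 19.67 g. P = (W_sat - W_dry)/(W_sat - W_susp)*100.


P = (47.3 - 39.59) / (47.3 - 19.67) * 100 = 7.71 / 27.63 * 100 = 27.9%

27.9


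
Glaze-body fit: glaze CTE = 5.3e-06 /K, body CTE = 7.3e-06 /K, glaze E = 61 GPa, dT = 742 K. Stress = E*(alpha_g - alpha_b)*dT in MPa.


Stress = 61*1000*(5.3e-06 - 7.3e-06)*742 = -90.5 MPa

-90.5


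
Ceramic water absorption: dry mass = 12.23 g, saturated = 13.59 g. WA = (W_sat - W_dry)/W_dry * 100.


WA = (13.59 - 12.23) / 12.23 * 100 = 11.12%

11.12


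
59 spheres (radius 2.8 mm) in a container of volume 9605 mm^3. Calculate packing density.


V_sphere = 4/3*pi*2.8^3 = 91.9523 mm^3
Total V = 59*91.9523 = 5425.1857 mm^3
PD = 5425.1857 / 9605 = 0.565

0.565


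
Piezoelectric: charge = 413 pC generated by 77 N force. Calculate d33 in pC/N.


d33 = 413 / 77 = 5.4 pC/N

5.4


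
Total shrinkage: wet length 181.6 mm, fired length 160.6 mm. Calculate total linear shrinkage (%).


TS = (181.6 - 160.6) / 181.6 * 100 = 11.56%

11.56


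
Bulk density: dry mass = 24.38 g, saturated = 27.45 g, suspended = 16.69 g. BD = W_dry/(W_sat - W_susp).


BD = 24.38 / (27.45 - 16.69) = 24.38 / 10.76 = 2.266 g/cm^3

2.266


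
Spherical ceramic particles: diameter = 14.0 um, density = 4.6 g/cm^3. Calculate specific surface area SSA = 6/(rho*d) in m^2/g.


SSA = 6 / (4.6 * 14.0) = 0.093 m^2/g

0.093


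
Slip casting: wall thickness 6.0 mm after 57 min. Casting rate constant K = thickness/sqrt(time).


K = 6.0 / sqrt(57) = 6.0 / 7.5498 = 0.795 mm/min^0.5

0.795


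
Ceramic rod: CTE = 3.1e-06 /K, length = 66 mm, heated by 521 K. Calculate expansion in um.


dL = 3.1e-06 * 66 * 521 * 1000 = 106.597 um

106.597


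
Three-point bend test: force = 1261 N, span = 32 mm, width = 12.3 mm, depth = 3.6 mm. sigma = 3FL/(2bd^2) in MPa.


sigma = 3*1261*32/(2*12.3*3.6^2) = 379.7 MPa

379.7


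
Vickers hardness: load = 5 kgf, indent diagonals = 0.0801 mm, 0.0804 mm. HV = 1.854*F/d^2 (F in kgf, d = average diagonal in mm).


d_avg = (0.0801+0.0804)/2 = 0.08025 mm
HV = 1.854*5/0.08025^2 = 1439

1439


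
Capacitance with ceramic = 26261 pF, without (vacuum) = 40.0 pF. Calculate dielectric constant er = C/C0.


er = 26261 / 40.0 = 656.53

656.53


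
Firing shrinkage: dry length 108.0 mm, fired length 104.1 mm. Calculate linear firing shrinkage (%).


FS = (108.0 - 104.1) / 108.0 * 100 = 3.61%

3.61


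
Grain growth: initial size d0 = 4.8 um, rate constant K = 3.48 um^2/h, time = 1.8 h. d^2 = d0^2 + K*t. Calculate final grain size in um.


d^2 = 4.8^2 + 3.48*1.8 = 29.304
d = sqrt(29.304) = 5.41 um

5.41


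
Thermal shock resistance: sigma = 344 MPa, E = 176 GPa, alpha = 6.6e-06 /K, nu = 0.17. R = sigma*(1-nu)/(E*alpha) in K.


R = 344*(1-0.17)/(176*1000*6.6e-06) = 246 K

246


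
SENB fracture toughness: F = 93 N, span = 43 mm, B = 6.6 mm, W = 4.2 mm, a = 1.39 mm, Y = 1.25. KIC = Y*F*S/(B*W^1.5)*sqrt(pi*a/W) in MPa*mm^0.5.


KIC = 1.25*93*43/(6.6*4.2^1.5)*sqrt(pi*1.39/4.2) = 89.72

89.72


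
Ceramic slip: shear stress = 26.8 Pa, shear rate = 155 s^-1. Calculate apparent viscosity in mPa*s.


eta = tau/gamma * 1000 = 26.8/155 * 1000 = 172.9 mPa*s

172.9


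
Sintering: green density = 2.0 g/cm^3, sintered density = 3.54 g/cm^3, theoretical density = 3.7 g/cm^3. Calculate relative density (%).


Relative = 3.54 / 3.7 * 100 = 95.7%

95.7


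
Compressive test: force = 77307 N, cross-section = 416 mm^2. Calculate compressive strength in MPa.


CS = 77307 / 416 = 185.8 MPa

185.8


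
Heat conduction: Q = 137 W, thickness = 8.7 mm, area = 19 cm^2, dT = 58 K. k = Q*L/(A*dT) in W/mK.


k = 137*8.7/1000/(19/10000*58) = 10.82 W/mK

10.82


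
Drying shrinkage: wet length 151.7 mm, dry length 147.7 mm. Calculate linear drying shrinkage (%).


DS = (151.7 - 147.7) / 151.7 * 100 = 2.64%

2.64
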